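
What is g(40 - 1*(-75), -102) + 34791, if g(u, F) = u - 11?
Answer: 34895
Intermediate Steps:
g(u, F) = -11 + u
g(40 - 1*(-75), -102) + 34791 = (-11 + (40 - 1*(-75))) + 34791 = (-11 + (40 + 75)) + 34791 = (-11 + 115) + 34791 = 104 + 34791 = 34895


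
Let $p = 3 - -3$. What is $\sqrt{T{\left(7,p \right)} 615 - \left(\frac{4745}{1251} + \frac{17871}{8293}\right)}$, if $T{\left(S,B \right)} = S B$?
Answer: $\frac{4 \sqrt{19301890477516498}}{3458181} \approx 160.7$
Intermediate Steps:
$p = 6$ ($p = 3 + 3 = 6$)
$T{\left(S,B \right)} = B S$
$\sqrt{T{\left(7,p \right)} 615 - \left(\frac{4745}{1251} + \frac{17871}{8293}\right)} = \sqrt{6 \cdot 7 \cdot 615 - \left(\frac{4745}{1251} + \frac{17871}{8293}\right)} = \sqrt{42 \cdot 615 - \frac{61706906}{10374543}} = \sqrt{25830 - \frac{61706906}{10374543}} = \sqrt{\frac{267912738784}{10374543}} = \frac{4 \sqrt{19301890477516498}}{3458181}$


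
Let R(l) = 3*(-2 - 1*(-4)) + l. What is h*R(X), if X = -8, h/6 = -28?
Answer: 336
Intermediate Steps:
h = -168 (h = 6*(-28) = -168)
R(l) = 6 + l (R(l) = 3*(-2 + 4) + l = 3*2 + l = 6 + l)
h*R(X) = -168*(6 - 8) = -168*(-2) = 336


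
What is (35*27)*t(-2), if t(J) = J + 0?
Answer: -1890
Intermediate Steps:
t(J) = J
(35*27)*t(-2) = (35*27)*(-2) = 945*(-2) = -1890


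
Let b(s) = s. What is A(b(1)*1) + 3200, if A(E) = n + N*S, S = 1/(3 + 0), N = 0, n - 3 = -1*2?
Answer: 3201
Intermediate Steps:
n = 1 (n = 3 - 1*2 = 3 - 2 = 1)
S = 1/3 ≈ 0.33333
A(E) = 1 (A(E) = 1 + 0*(1/3) = 1 + 0 = 1)
A(b(1)*1) + 3200 = 1 + 3200 = 3201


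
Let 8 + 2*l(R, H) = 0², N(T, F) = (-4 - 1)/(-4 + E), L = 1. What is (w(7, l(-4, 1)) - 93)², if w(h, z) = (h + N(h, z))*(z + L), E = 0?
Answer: 221841/16 ≈ 13865.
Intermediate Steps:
N(T, F) = 5/4 (N(T, F) = (-4 - 1)/(-4 + 0) = -5/(-4) = -5*(-¼) = 5/4)
l(R, H) = -4 (l(R, H) = -4 + (½)*0² = -4 + (½)*0 = -4 + 0 = -4)
w(h, z) = (1 + z)*(5/4 + h) (w(h, z) = (h + 5/4)*(z + 1) = (5/4 + h)*(1 + z) = (1 + z)*(5/4 + h))
(w(7, l(-4, 1)) - 93)² = ((5/4 + 7 + (5/4)*(-4) + 7*(-4)) - 93)² = ((5/4 + 7 - 5 - 28) - 93)² = (-99/4 - 93)² = (-471/4)² = 221841/16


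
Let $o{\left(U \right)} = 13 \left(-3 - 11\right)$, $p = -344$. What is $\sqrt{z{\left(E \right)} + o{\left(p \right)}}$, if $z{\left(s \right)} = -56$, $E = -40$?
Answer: $i \sqrt{238} \approx 15.427 i$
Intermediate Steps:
$o{\left(U \right)} = -182$ ($o{\left(U \right)} = 13 \left(-14\right) = -182$)
$\sqrt{z{\left(E \right)} + o{\left(p \right)}} = \sqrt{-56 - 182} = \sqrt{-238} = i \sqrt{238}$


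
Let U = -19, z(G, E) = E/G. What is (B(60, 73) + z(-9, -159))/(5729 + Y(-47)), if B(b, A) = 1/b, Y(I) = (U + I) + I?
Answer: 1061/336960 ≈ 0.0031487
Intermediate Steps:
Y(I) = -19 + 2*I (Y(I) = (-19 + I) + I = -19 + 2*I)
(B(60, 73) + z(-9, -159))/(5729 + Y(-47)) = (1/60 - 159/(-9))/(5729 + (-19 + 2*(-47))) = (1/60 - 159*(-1/9))/(5729 + (-19 - 94)) = (1/60 + 53/3)/(5729 - 113) = (1061/60)/5616 = (1061/60)*(1/5616) = 1061/336960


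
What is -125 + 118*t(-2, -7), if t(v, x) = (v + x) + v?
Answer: -1423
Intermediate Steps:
t(v, x) = x + 2*v
-125 + 118*t(-2, -7) = -125 + 118*(-7 + 2*(-2)) = -125 + 118*(-7 - 4) = -125 + 118*(-11) = -125 - 1298 = -1423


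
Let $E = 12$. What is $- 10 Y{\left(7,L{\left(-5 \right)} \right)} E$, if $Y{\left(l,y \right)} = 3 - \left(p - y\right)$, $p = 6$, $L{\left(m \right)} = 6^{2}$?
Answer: $-3960$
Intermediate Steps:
$L{\left(m \right)} = 36$
$Y{\left(l,y \right)} = -3 + y$ ($Y{\left(l,y \right)} = 3 - \left(6 - y\right) = 3 + \left(-6 + y\right) = -3 + y$)
$- 10 Y{\left(7,L{\left(-5 \right)} \right)} E = - 10 \left(-3 + 36\right) 12 = \left(-10\right) 33 \cdot 12 = \left(-330\right) 12 = -3960$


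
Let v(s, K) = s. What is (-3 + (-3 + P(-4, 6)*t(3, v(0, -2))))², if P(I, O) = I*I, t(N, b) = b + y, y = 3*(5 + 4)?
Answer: 181476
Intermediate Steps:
y = 27 (y = 3*9 = 27)
t(N, b) = 27 + b (t(N, b) = b + 27 = 27 + b)
P(I, O) = I²
(-3 + (-3 + P(-4, 6)*t(3, v(0, -2))))² = (-3 + (-3 + (-4)²*(27 + 0)))² = (-3 + (-3 + 16*27))² = (-3 + (-3 + 432))² = (-3 + 429)² = 426² = 181476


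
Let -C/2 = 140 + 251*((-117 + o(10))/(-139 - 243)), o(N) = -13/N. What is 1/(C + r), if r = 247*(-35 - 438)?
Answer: -1910/223978943 ≈ -8.5276e-6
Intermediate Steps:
r = -116831 (r = 247*(-473) = -116831)
C = -831733/1910 (C = -2*(140 + 251*((-117 - 13/10)/(-139 - 243))) = -2*(140 + 251*((-117 - 13*⅒)/(-382))) = -2*(140 + 251*((-117 - 13/10)*(-1/382))) = -2*(140 + 251*(-1183/10*(-1/382))) = -2*(140 + 251*(1183/3820)) = -2*(140 + 296933/3820) = -2*831733/3820 = -831733/1910 ≈ -435.46)
1/(C + r) = 1/(-831733/1910 - 116831) = 1/(-223978943/1910) = -1910/223978943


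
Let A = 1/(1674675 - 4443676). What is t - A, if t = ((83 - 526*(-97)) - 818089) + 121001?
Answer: -1788727572982/2769001 ≈ -6.4598e+5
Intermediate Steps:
t = -645983 (t = ((83 + 51022) - 818089) + 121001 = (51105 - 818089) + 121001 = -766984 + 121001 = -645983)
A = -1/2769001 (A = 1/(-2769001) = -1/2769001 ≈ -3.6114e-7)
t - A = -645983 - 1*(-1/2769001) = -645983 + 1/2769001 = -1788727572982/2769001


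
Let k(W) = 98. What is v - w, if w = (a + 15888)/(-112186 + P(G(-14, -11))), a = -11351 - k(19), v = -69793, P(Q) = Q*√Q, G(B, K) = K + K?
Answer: 11*(-139586*√22 + 711799369*I)/(2*(-56093*I + 11*√22)) ≈ -69793.0 - 3.6359e-5*I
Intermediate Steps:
G(B, K) = 2*K
P(Q) = Q^(3/2)
a = -11449 (a = -11351 - 1*98 = -11351 - 98 = -11449)
w = 4439/(-112186 - 22*I*√22) (w = (-11449 + 15888)/(-112186 + (2*(-11))^(3/2)) = 4439/(-112186 + (-22)^(3/2)) = 4439/(-112186 - 22*I*√22) ≈ -0.039568 + 3.6395e-5*I)
v - w = -69793 - (-248996827/6292854622 + 48829*I*√22/6292854622) = -69793 + (248996827/6292854622 - 48829*I*√22/6292854622) = -439196953636419/6292854622 - 48829*I*√22/6292854622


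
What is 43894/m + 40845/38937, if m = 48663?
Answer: 1232246971/631597077 ≈ 1.9510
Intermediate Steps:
43894/m + 40845/38937 = 43894/48663 + 40845/38937 = 43894*(1/48663) + 40845*(1/38937) = 43894/48663 + 13615/12979 = 1232246971/631597077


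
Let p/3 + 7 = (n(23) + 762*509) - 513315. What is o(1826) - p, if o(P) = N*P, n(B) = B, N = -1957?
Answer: -3197159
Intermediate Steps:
o(P) = -1957*P
p = -376323 (p = -21 + 3*((23 + 762*509) - 513315) = -21 + 3*((23 + 387858) - 513315) = -21 + 3*(387881 - 513315) = -21 + 3*(-125434) = -21 - 376302 = -376323)
o(1826) - p = -1957*1826 - 1*(-376323) = -3573482 + 376323 = -3197159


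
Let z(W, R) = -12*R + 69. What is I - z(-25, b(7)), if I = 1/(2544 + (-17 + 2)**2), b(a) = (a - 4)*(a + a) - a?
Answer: 971920/2769 ≈ 351.00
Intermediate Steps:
b(a) = -a + 2*a*(-4 + a) (b(a) = (-4 + a)*(2*a) - a = 2*a*(-4 + a) - a = -a + 2*a*(-4 + a))
I = 1/2769 (I = 1/(2544 + (-15)**2) = 1/(2544 + 225) = 1/2769 ≈ 0.00036114)
z(W, R) = 69 - 12*R
I - z(-25, b(7)) = 1/2769 - (69 - 84*(-9 + 2*7)) = 1/2769 - (69 - 84*(-9 + 14)) = 1/2769 - (69 - 84*5) = 1/2769 - (69 - 12*35) = 1/2769 - (69 - 420) = 1/2769 - 1*(-351) = 1/2769 + 351 = 971920/2769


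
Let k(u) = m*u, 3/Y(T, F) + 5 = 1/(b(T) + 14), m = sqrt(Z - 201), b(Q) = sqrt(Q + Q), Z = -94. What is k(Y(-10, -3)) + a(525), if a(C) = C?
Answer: 3*(-12075*I - 14*sqrt(295) + 1750*sqrt(5) - 10*I*sqrt(59))/(-69*I + 10*sqrt(5)) ≈ 524.96 - 10.44*I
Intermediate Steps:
b(Q) = sqrt(2)*sqrt(Q) (b(Q) = sqrt(2*Q) = sqrt(2)*sqrt(Q))
m = I*sqrt(295) (m = sqrt(-94 - 201) = sqrt(-295) = I*sqrt(295) ≈ 17.176*I)
Y(T, F) = 3/(-5 + 1/(14 + sqrt(2)*sqrt(T))) (Y(T, F) = 3/(-5 + 1/(sqrt(2)*sqrt(T) + 14)) = 3/(-5 + 1/(14 + sqrt(2)*sqrt(T))))
k(u) = I*u*sqrt(295) (k(u) = (I*sqrt(295))*u = I*u*sqrt(295))
k(Y(-10, -3)) + a(525) = I*(3*(-14 - sqrt(2)*sqrt(-10))/(69 + 5*sqrt(2)*sqrt(-10)))*sqrt(295) + 525 = I*(3*(-14 - sqrt(2)*I*sqrt(10))/(69 + 5*sqrt(2)*(I*sqrt(10))))*sqrt(295) + 525 = I*(3*(-14 - 2*I*sqrt(5))/(69 + 10*I*sqrt(5)))*sqrt(295) + 525 = 3*I*sqrt(295)*(-14 - 2*I*sqrt(5))/(69 + 10*I*sqrt(5)) + 525 = 525 + 3*I*sqrt(295)*(-14 - 2*I*sqrt(5))/(69 + 10*I*sqrt(5))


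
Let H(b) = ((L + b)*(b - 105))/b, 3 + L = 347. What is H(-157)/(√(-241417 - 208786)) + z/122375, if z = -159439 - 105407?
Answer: -264846/122375 - 48994*I*√450203/70681871 ≈ -2.1642 - 0.46509*I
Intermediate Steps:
L = 344 (L = -3 + 347 = 344)
z = -264846
H(b) = (-105 + b)*(344 + b)/b (H(b) = ((344 + b)*(b - 105))/b = ((344 + b)*(-105 + b))/b = ((-105 + b)*(344 + b))/b = (-105 + b)*(344 + b)/b)
H(-157)/(√(-241417 - 208786)) + z/122375 = (239 - 157 - 36120/(-157))/(√(-241417 - 208786)) - 264846/122375 = (239 - 157 - 36120*(-1/157))/(√(-450203)) - 264846*1/122375 = (239 - 157 + 36120/157)/((I*√450203)) - 264846/122375 = 48994*(-I*√450203/450203)/157 - 264846/122375 = -48994*I*√450203/70681871 - 264846/122375 = -264846/122375 - 48994*I*√450203/70681871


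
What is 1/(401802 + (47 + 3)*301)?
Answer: 1/416852 ≈ 2.3989e-6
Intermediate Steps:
1/(401802 + (47 + 3)*301) = 1/(401802 + 50*301) = 1/(401802 + 15050) = 1/416852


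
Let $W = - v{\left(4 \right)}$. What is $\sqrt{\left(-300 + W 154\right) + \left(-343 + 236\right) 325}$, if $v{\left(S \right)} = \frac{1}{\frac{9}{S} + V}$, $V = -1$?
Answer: $\frac{i \sqrt{879955}}{5} \approx 187.61 i$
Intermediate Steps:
$v{\left(S \right)} = \frac{1}{-1 + \frac{9}{S}}$ ($v{\left(S \right)} = \frac{1}{\frac{9}{S} - 1} = \frac{1}{-1 + \frac{9}{S}}$)
$W = - \frac{4}{5}$ ($W = - \frac{4}{9 - 4} = - \frac{4}{5} \approx -0.8$)
$\sqrt{\left(-300 + W 154\right) + \left(-343 + 236\right) 325} = \sqrt{\left(-300 - \frac{616}{5}\right) + \left(-343 + 236\right) 325} = \sqrt{\left(-300 - \frac{616}{5}\right) - 34775} = \sqrt{- \frac{2116}{5} - 34775} = \sqrt{- \frac{175991}{5}} = \frac{i \sqrt{879955}}{5}$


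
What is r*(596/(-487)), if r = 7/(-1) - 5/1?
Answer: 7152/487 ≈ 14.686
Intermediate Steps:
r = -12 (r = 7*(-1) - 5*1 = -7 - 5 = -12)
r*(596/(-487)) = -7152/(-487) = -7152*(-1)/487 = -12*(-596/487) = 7152/487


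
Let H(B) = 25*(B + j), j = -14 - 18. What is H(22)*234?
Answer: -58500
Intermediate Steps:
j = -32
H(B) = -800 + 25*B (H(B) = 25*(B - 32) = 25*(-32 + B) = -800 + 25*B)
H(22)*234 = (-800 + 25*22)*234 = (-800 + 550)*234 = -250*234 = -58500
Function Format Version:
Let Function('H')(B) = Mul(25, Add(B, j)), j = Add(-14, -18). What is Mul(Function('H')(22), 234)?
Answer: -58500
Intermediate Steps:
j = -32
Function('H')(B) = Add(-800, Mul(25, B)) (Function('H')(B) = Mul(25, Add(B, -32)) = Mul(25, Add(-32, B)) = Add(-800, Mul(25, B)))
Mul(Function('H')(22), 234) = Mul(Add(-800, Mul(25, 22)), 234) = Mul(Add(-800, 550), 234) = Mul(-250, 234) = -58500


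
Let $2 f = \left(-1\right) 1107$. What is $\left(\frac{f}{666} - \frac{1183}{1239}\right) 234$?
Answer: $- \frac{1824537}{4366} \approx -417.9$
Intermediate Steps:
$f = - \frac{1107}{2}$ ($f = \frac{\left(-1\right) 1107}{2} = \frac{1}{2} \left(-1107\right) = - \frac{1107}{2} \approx -553.5$)
$\left(\frac{f}{666} - \frac{1183}{1239}\right) 234 = \left(- \frac{1107}{2 \cdot 666} - \frac{1183}{1239}\right) 234 = \left(\left(- \frac{1107}{2}\right) \frac{1}{666} - \frac{169}{177}\right) 234 = \left(- \frac{123}{148} - \frac{169}{177}\right) 234 = \left(- \frac{46783}{26196}\right) 234 = - \frac{1824537}{4366}$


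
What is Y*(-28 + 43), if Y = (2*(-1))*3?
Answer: -90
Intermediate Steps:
Y = -6 (Y = -2*3 = -6)
Y*(-28 + 43) = -6*(-28 + 43) = -6*15 = -90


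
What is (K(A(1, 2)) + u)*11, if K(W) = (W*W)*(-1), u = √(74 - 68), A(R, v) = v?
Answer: -44 + 11*√6 ≈ -17.056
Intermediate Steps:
u = √6 ≈ 2.4495
K(W) = -W² (K(W) = W²*(-1) = -W²)
(K(A(1, 2)) + u)*11 = (-1*2² + √6)*11 = (-1*4 + √6)*11 = (-4 + √6)*11 = -44 + 11*√6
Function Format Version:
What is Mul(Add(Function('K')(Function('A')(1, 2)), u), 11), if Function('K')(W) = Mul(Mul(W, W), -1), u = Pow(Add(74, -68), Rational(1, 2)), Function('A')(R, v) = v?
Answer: Add(-44, Mul(11, Pow(6, Rational(1, 2)))) ≈ -17.056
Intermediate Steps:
u = Pow(6, Rational(1, 2)) ≈ 2.4495
Function('K')(W) = Mul(-1, Pow(W, 2)) (Function('K')(W) = Mul(Pow(W, 2), -1) = Mul(-1, Pow(W, 2)))
Mul(Add(Function('K')(Function('A')(1, 2)), u), 11) = Mul(Add(Mul(-1, Pow(2, 2)), Pow(6, Rational(1, 2))), 11) = Mul(Add(Mul(-1, 4), Pow(6, Rational(1, 2))), 11) = Mul(Add(-4, Pow(6, Rational(1, 2))), 11) = Add(-44, Mul(11, Pow(6, Rational(1, 2))))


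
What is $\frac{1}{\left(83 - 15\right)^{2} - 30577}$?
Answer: $- \frac{1}{25953} \approx -3.8531 \cdot 10^{-5}$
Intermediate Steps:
$\frac{1}{\left(83 - 15\right)^{2} - 30577} = \frac{1}{68^{2} + \left(-43760 + 13183\right)} = \frac{1}{4624 - 30577} = \frac{1}{-25953} = - \frac{1}{25953}$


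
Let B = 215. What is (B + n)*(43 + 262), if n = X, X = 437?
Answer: 198860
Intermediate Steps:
n = 437
(B + n)*(43 + 262) = (215 + 437)*(43 + 262) = 652*305 = 198860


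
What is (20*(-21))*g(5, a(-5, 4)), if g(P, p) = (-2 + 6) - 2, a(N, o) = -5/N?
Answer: -840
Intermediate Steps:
g(P, p) = 2 (g(P, p) = 4 - 2 = 2)
(20*(-21))*g(5, a(-5, 4)) = (20*(-21))*2 = -420*2 = -840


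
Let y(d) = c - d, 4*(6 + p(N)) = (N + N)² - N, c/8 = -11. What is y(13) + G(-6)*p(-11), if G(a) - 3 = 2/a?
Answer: 213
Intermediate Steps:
G(a) = 3 + 2/a
c = -88 (c = 8*(-11) = -88)
p(N) = -6 + N² - N/4 (p(N) = -6 + ((N + N)² - N)/4 = -6 + ((2*N)² - N)/4 = -6 + (4*N² - N)/4 = -6 + (-N + 4*N²)/4 = -6 + (N² - N/4) = -6 + N² - N/4)
y(d) = -88 - d
y(13) + G(-6)*p(-11) = (-88 - 1*13) + (3 + 2/(-6))*(-6 + (-11)² - ¼*(-11)) = (-88 - 13) + (3 + 2*(-⅙))*(-6 + 121 + 11/4) = -101 + (3 - ⅓)*(471/4) = -101 + (8/3)*(471/4) = -101 + 314 = 213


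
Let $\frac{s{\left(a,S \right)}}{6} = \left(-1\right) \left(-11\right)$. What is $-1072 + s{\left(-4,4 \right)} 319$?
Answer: $19982$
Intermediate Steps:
$s{\left(a,S \right)} = 66$ ($s{\left(a,S \right)} = 6 \left(\left(-1\right) \left(-11\right)\right) = 6 \cdot 11 = 66$)
$-1072 + s{\left(-4,4 \right)} 319 = -1072 + 66 \cdot 319 = -1072 + 21054 = 19982$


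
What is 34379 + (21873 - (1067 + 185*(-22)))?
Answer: 59255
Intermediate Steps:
34379 + (21873 - (1067 + 185*(-22))) = 34379 + (21873 - (1067 - 4070)) = 34379 + (21873 - 1*(-3003)) = 34379 + (21873 + 3003) = 34379 + 24876 = 59255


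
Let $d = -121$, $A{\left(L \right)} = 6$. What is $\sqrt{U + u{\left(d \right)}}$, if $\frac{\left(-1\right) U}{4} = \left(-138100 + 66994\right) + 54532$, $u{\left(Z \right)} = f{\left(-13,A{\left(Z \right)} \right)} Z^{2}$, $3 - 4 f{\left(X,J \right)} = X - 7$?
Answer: $\frac{\sqrt{601927}}{2} \approx 387.92$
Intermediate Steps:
$f{\left(X,J \right)} = \frac{5}{2} - \frac{X}{4}$ ($f{\left(X,J \right)} = \frac{3}{4} - \frac{X - 7}{4} = \frac{3}{4} - \frac{-7 + X}{4} = \frac{3}{4} - \left(- \frac{7}{4} + \frac{X}{4}\right) = \frac{5}{2} - \frac{X}{4}$)
$u{\left(Z \right)} = \frac{23 Z^{2}}{4}$ ($u{\left(Z \right)} = \left(\frac{5}{2} - - \frac{13}{4}\right) Z^{2} = \left(\frac{5}{2} + \frac{13}{4}\right) Z^{2} = \frac{23 Z^{2}}{4}$)
$U = 66296$ ($U = - 4 \left(\left(-138100 + 66994\right) + 54532\right) = - 4 \left(-71106 + 54532\right) = \left(-4\right) \left(-16574\right) = 66296$)
$\sqrt{U + u{\left(d \right)}} = \sqrt{66296 + \frac{23 \left(-121\right)^{2}}{4}} = \sqrt{66296 + \frac{23}{4} \cdot 14641} = \sqrt{66296 + \frac{336743}{4}} = \sqrt{\frac{601927}{4}} = \frac{\sqrt{601927}}{2}$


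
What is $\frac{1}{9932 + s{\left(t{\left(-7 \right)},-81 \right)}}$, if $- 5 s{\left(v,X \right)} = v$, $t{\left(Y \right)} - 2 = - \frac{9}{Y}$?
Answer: $\frac{35}{347597} \approx 0.00010069$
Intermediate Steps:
$t{\left(Y \right)} = 2 - \frac{9}{Y}$
$s{\left(v,X \right)} = - \frac{v}{5}$
$\frac{1}{9932 + s{\left(t{\left(-7 \right)},-81 \right)}} = \frac{1}{9932 - \frac{2 - \frac{9}{-7}}{5}} = \frac{1}{9932 - \frac{2 - - \frac{9}{7}}{5}} = \frac{1}{9932 - \frac{2 + \frac{9}{7}}{5}} = \frac{1}{9932 - \frac{23}{35}} = \frac{1}{\frac{347597}{35}} = \frac{35}{347597}$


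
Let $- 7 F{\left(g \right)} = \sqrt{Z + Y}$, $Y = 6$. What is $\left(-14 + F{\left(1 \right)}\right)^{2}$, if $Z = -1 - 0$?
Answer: $\frac{\left(98 + \sqrt{5}\right)^{2}}{49} \approx 205.05$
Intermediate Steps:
$Z = -1$ ($Z = -1 + 0 = -1$)
$F{\left(g \right)} = - \frac{\sqrt{5}}{7}$ ($F{\left(g \right)} = - \frac{\sqrt{-1 + 6}}{7} = - \frac{\sqrt{5}}{7}$)
$\left(-14 + F{\left(1 \right)}\right)^{2} = \left(-14 - \frac{\sqrt{5}}{7}\right)^{2}$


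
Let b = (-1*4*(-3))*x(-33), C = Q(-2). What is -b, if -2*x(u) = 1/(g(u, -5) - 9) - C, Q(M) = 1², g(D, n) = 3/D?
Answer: -333/50 ≈ -6.6600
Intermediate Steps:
Q(M) = 1
C = 1
x(u) = ½ - 1/(2*(-9 + 3/u)) (x(u) = -(1/(3/u - 9) - 1*1)/2 = -(1/(-9 + 3/u) - 1)/2 = -(-1 + 1/(-9 + 3/u))/2 = ½ - 1/(2*(-9 + 3/u)))
b = 333/50 (b = (-1*4*(-3))*((-3 + 10*(-33))/(6*(-1 + 3*(-33)))) = (-4*(-3))*((-3 - 330)/(6*(-1 - 99))) = 12*((⅙)*(-333)/(-100)) = 12*((⅙)*(-1/100)*(-333)) = 12*(111/200) = 333/50 ≈ 6.6600)
-b = -1*333/50 = -333/50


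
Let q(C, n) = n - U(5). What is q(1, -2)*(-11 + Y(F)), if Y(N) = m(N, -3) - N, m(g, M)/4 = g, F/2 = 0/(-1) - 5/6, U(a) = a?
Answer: 112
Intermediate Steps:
F = -5/3 (F = 2*(0/(-1) - 5/6) = 2*(0*(-1) - 5*⅙) = 2*(0 - ⅚) = 2*(-⅚) = -5/3 ≈ -1.6667)
m(g, M) = 4*g
q(C, n) = -5 + n (q(C, n) = n - 1*5 = n - 5 = -5 + n)
Y(N) = 3*N (Y(N) = 4*N - N = 3*N)
q(1, -2)*(-11 + Y(F)) = (-5 - 2)*(-11 + 3*(-5/3)) = -7*(-11 - 5) = -7*(-16) = 112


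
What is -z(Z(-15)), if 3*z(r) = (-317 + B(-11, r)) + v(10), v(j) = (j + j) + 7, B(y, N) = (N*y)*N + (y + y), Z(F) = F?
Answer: 929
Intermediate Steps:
B(y, N) = 2*y + y*N**2 (B(y, N) = y*N**2 + 2*y = 2*y + y*N**2)
v(j) = 7 + 2*j (v(j) = 2*j + 7 = 7 + 2*j)
z(r) = -104 - 11*r**2/3 (z(r) = ((-317 - 11*(2 + r**2)) + (7 + 2*10))/3 = ((-317 + (-22 - 11*r**2)) + (7 + 20))/3 = ((-339 - 11*r**2) + 27)/3 = (-312 - 11*r**2)/3 = -104 - 11*r**2/3)
-z(Z(-15)) = -(-104 - 11/3*(-15)**2) = -(-104 - 11/3*225) = -(-104 - 825) = -1*(-929) = 929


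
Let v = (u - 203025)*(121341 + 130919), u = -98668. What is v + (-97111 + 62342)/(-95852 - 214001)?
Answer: -23581386169566771/309853 ≈ -7.6105e+10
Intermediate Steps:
v = -76105076180 (v = (-98668 - 203025)*(121341 + 130919) = -301693*252260 = -76105076180)
v + (-97111 + 62342)/(-95852 - 214001) = -76105076180 + (-97111 + 62342)/(-95852 - 214001) = -76105076180 - 34769/(-309853) = -76105076180 - 34769*(-1/309853) = -76105076180 + 34769/309853 = -23581386169566771/309853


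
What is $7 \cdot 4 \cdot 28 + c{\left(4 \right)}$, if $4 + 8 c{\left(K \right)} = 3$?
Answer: $\frac{6271}{8} \approx 783.88$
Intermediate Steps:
$c{\left(K \right)} = - \frac{1}{8}$ ($c{\left(K \right)} = - \frac{1}{2} + \frac{1}{8} \cdot 3 = - \frac{1}{2} + \frac{3}{8} = - \frac{1}{8}$)
$7 \cdot 4 \cdot 28 + c{\left(4 \right)} = 7 \cdot 4 \cdot 28 - \frac{1}{8} = 28 \cdot 28 - \frac{1}{8} = 784 - \frac{1}{8} = \frac{6271}{8}$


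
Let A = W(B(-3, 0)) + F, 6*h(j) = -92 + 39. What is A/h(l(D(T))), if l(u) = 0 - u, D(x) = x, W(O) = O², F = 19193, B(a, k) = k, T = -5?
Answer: -115158/53 ≈ -2172.8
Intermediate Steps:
l(u) = -u
h(j) = -53/6 (h(j) = (-92 + 39)/6 = (⅙)*(-53) = -53/6)
A = 19193 (A = 0² + 19193 = 0 + 19193 = 19193)
A/h(l(D(T))) = 19193/(-53/6) = 19193*(-6/53) = -115158/53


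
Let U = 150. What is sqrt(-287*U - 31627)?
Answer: I*sqrt(74677) ≈ 273.27*I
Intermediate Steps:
sqrt(-287*U - 31627) = sqrt(-287*150 - 31627) = sqrt(-43050 - 31627) = sqrt(-74677) = I*sqrt(74677)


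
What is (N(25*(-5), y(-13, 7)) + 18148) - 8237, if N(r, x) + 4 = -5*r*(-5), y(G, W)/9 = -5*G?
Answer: 6782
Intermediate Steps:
y(G, W) = -45*G (y(G, W) = 9*(-5*G) = -45*G)
N(r, x) = -4 + 25*r (N(r, x) = -4 - 5*r*(-5) = -4 + 25*r)
(N(25*(-5), y(-13, 7)) + 18148) - 8237 = ((-4 + 25*(25*(-5))) + 18148) - 8237 = ((-4 + 25*(-125)) + 18148) - 8237 = ((-4 - 3125) + 18148) - 8237 = (-3129 + 18148) - 8237 = 15019 - 8237 = 6782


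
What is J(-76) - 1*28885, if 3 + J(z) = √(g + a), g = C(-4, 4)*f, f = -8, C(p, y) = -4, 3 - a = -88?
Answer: -28888 + √123 ≈ -28877.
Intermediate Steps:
a = 91 (a = 3 - 1*(-88) = 3 + 88 = 91)
g = 32 (g = -4*(-8) = 32)
J(z) = -3 + √123 (J(z) = -3 + √(32 + 91) = -3 + √123)
J(-76) - 1*28885 = (-3 + √123) - 1*28885 = (-3 + √123) - 28885 = -28888 + √123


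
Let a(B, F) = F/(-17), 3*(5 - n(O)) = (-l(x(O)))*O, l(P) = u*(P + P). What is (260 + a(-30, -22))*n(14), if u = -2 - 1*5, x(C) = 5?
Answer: -4286530/51 ≈ -84050.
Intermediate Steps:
u = -7 (u = -2 - 5 = -7)
l(P) = -14*P (l(P) = -7*(P + P) = -14*P)
n(O) = 5 - 70*O/3 (n(O) = 5 - (-(-14)*5)*O/3 = 5 - (-1*(-70))*O/3 = 5 - 70*O/3)
a(B, F) = -F/17 (a(B, F) = F*(-1/17) = -F/17)
(260 + a(-30, -22))*n(14) = (260 - 1/17*(-22))*(5 - 70/3*14) = (260 + 22/17)*(5 - 980/3) = (4442/17)*(-965/3) = -4286530/51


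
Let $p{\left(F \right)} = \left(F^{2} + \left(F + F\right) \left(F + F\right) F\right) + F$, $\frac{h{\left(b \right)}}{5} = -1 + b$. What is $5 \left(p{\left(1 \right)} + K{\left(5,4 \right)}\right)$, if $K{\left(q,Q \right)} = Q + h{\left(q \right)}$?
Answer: $150$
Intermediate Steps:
$h{\left(b \right)} = -5 + 5 b$ ($h{\left(b \right)} = 5 \left(-1 + b\right) = -5 + 5 b$)
$p{\left(F \right)} = F + F^{2} + 4 F^{3}$ ($p{\left(F \right)} = \left(F^{2} + 2 F 2 F F\right) + F = \left(F^{2} + 4 F^{2} F\right) + F = \left(F^{2} + 4 F^{3}\right) + F = F + F^{2} + 4 F^{3}$)
$K{\left(q,Q \right)} = -5 + Q + 5 q$ ($K{\left(q,Q \right)} = Q + \left(-5 + 5 q\right) = -5 + Q + 5 q$)
$5 \left(p{\left(1 \right)} + K{\left(5,4 \right)}\right) = 5 \left(1 \left(1 + 1 + 4 \cdot 1^{2}\right) + \left(-5 + 4 + 5 \cdot 5\right)\right) = 5 \left(1 \left(1 + 1 + 4 \cdot 1\right) + \left(-5 + 4 + 25\right)\right) = 5 \left(1 \left(1 + 1 + 4\right) + 24\right) = 5 \left(1 \cdot 6 + 24\right) = 5 \left(6 + 24\right) = 5 \cdot 30 = 150$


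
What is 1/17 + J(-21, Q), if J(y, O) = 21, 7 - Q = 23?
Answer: 358/17 ≈ 21.059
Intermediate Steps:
Q = -16 (Q = 7 - 1*23 = 7 - 23 = -16)
1/17 + J(-21, Q) = 1/17 + 21 = 358/17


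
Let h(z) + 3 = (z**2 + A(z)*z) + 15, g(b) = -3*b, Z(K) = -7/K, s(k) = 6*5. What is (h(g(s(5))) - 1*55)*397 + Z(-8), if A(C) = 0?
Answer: 25589039/8 ≈ 3.1986e+6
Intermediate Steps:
s(k) = 30
h(z) = 12 + z**2 (h(z) = -3 + ((z**2 + 0*z) + 15) = -3 + ((z**2 + 0) + 15) = -3 + (z**2 + 15) = -3 + (15 + z**2) = 12 + z**2)
(h(g(s(5))) - 1*55)*397 + Z(-8) = ((12 + (-3*30)**2) - 1*55)*397 - 7/(-8) = ((12 + (-90)**2) - 55)*397 - 7*(-1/8) = ((12 + 8100) - 55)*397 + 7/8 = (8112 - 55)*397 + 7/8 = 8057*397 + 7/8 = 3198629 + 7/8 = 25589039/8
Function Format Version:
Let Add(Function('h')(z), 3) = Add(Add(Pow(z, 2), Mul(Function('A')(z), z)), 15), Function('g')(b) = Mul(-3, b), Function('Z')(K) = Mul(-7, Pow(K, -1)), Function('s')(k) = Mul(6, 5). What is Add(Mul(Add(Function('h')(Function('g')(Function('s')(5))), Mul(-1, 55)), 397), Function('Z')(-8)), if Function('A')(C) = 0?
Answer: Rational(25589039, 8) ≈ 3.1986e+6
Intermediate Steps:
Function('s')(k) = 30
Function('h')(z) = Add(12, Pow(z, 2)) (Function('h')(z) = Add(-3, Add(Add(Pow(z, 2), Mul(0, z)), 15)) = Add(-3, Add(Add(Pow(z, 2), 0), 15)) = Add(-3, Add(Pow(z, 2), 15)) = Add(-3, Add(15, Pow(z, 2))) = Add(12, Pow(z, 2)))
Add(Mul(Add(Function('h')(Function('g')(Function('s')(5))), Mul(-1, 55)), 397), Function('Z')(-8)) = Add(Mul(Add(Add(12, Pow(Mul(-3, 30), 2)), Mul(-1, 55)), 397), Mul(-7, Pow(-8, -1))) = Add(Mul(Add(Add(12, Pow(-90, 2)), -55), 397), Mul(-7, Rational(-1, 8))) = Add(Mul(Add(Add(12, 8100), -55), 397), Rational(7, 8)) = Add(Mul(Add(8112, -55), 397), Rational(7, 8)) = Add(Mul(8057, 397), Rational(7, 8)) = Add(3198629, Rational(7, 8)) = Rational(25589039, 8)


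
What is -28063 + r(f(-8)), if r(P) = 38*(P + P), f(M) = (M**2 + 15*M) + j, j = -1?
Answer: -32395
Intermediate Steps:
f(M) = -1 + M**2 + 15*M (f(M) = (M**2 + 15*M) - 1 = -1 + M**2 + 15*M)
r(P) = 76*P (r(P) = 38*(2*P) = 76*P)
-28063 + r(f(-8)) = -28063 + 76*(-1 + (-8)**2 + 15*(-8)) = -28063 + 76*(-1 + 64 - 120) = -28063 + 76*(-57) = -28063 - 4332 = -32395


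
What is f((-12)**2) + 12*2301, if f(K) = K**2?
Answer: 48348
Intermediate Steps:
f((-12)**2) + 12*2301 = ((-12)**2)**2 + 12*2301 = 144**2 + 27612 = 20736 + 27612 = 48348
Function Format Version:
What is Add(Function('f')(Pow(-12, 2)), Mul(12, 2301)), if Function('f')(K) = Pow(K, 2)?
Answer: 48348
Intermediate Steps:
Add(Function('f')(Pow(-12, 2)), Mul(12, 2301)) = Add(Pow(Pow(-12, 2), 2), Mul(12, 2301)) = Add(Pow(144, 2), 27612) = Add(20736, 27612) = 48348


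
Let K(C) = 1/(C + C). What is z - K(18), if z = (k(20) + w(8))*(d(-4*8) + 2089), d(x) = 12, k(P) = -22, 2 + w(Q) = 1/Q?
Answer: -3611621/72 ≈ -50161.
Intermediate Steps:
K(C) = 1/(2*C)
w(Q) = -2 + 1/Q
z = -401291/8 (z = (-22 + (-2 + 1/8))*(12 + 2089) = (-22 + (-2 + 1/8))*2101 = (-22 - 15/8)*2101 = -191/8*2101 = -401291/8 ≈ -50161.)
z - K(18) = -401291/8 - 1/(2*18) = -401291/8 - 1*1/36 = -401291/8 - 1/36 = -3611621/72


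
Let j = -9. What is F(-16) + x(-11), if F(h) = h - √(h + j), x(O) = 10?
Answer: -6 - 5*I ≈ -6.0 - 5.0*I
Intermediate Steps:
F(h) = h - √(-9 + h) (F(h) = h - √(h - 9) = h - √(-9 + h))
F(-16) + x(-11) = (-16 - √(-9 - 16)) + 10 = (-16 - √(-25)) + 10 = (-16 - 5*I) + 10 = -6 - 5*I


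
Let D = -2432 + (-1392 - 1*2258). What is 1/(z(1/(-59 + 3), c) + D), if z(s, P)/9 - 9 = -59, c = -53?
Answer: -1/6532 ≈ -0.00015309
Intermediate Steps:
z(s, P) = -450 (z(s, P) = 81 + 9*(-59) = 81 - 531 = -450)
D = -6082 (D = -2432 + (-1392 - 2258) = -2432 - 3650 = -6082)
1/(z(1/(-59 + 3), c) + D) = 1/(-450 - 6082) = 1/(-6532) = -1/6532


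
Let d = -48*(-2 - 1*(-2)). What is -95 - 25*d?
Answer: -95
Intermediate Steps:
d = 0 (d = -48*(-2 + 2) = -48*0 = 0)
-95 - 25*d = -95 - 25*0 = -95 + 0 = -95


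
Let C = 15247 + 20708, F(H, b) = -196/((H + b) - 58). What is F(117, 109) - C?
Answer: -215737/6 ≈ -35956.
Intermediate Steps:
F(H, b) = -196/(-58 + H + b)
C = 35955
F(117, 109) - C = -196/(-58 + 117 + 109) - 1*35955 = -196/168 - 35955 = -196*1/168 - 35955 = -7/6 - 35955 = -215737/6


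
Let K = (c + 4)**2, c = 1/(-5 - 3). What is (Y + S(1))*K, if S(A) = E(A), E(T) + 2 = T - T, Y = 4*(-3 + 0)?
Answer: -6727/32 ≈ -210.22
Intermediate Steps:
Y = -12 (Y = 4*(-3) = -12)
c = -1/8 (c = 1/(-8) = -1/8 ≈ -0.12500)
E(T) = -2 (E(T) = -2 + (T - T) = -2 + 0 = -2)
S(A) = -2
K = 961/64 (K = (-1/8 + 4)**2 = (31/8)**2 = 961/64 ≈ 15.016)
(Y + S(1))*K = (-12 - 2)*(961/64) = -14*961/64 = -6727/32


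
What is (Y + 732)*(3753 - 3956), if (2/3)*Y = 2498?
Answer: -909237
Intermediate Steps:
Y = 3747 (Y = (3/2)*2498 = 3747)
(Y + 732)*(3753 - 3956) = (3747 + 732)*(3753 - 3956) = 4479*(-203) = -909237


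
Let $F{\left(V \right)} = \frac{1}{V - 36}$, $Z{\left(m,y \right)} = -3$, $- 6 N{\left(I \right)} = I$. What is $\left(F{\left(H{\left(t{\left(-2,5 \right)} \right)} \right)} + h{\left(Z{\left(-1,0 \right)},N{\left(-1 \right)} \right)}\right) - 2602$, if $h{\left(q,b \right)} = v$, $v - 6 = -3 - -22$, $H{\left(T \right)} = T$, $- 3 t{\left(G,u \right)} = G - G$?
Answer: $- \frac{92773}{36} \approx -2577.0$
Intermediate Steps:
$N{\left(I \right)} = - \frac{I}{6}$
$t{\left(G,u \right)} = 0$ ($t{\left(G,u \right)} = - \frac{G - G}{3} = \left(- \frac{1}{3}\right) 0 = 0$)
$v = 25$ ($v = 6 - -19 = 6 + \left(-3 + 22\right) = 6 + 19 = 25$)
$h{\left(q,b \right)} = 25$
$F{\left(V \right)} = \frac{1}{-36 + V}$
$\left(F{\left(H{\left(t{\left(-2,5 \right)} \right)} \right)} + h{\left(Z{\left(-1,0 \right)},N{\left(-1 \right)} \right)}\right) - 2602 = \left(\frac{1}{-36 + 0} + 25\right) - 2602 = \left(\frac{1}{-36} + 25\right) - 2602 = \left(- \frac{1}{36} + 25\right) - 2602 = \frac{899}{36} - 2602 = - \frac{92773}{36}$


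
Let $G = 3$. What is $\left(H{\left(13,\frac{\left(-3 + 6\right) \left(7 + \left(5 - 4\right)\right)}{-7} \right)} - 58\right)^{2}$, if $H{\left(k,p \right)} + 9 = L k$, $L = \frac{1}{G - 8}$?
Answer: $\frac{121104}{25} \approx 4844.2$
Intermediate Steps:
$L = - \frac{1}{5}$ ($L = \frac{1}{3 - 8} = \frac{1}{-5} = - \frac{1}{5} \approx -0.2$)
$H{\left(k,p \right)} = -9 - \frac{k}{5}$
$\left(H{\left(13,\frac{\left(-3 + 6\right) \left(7 + \left(5 - 4\right)\right)}{-7} \right)} - 58\right)^{2} = \left(\left(-9 - \frac{13}{5}\right) - 58\right)^{2} = \left(- \frac{58}{5} - 58\right)^{2} = \left(- \frac{348}{5}\right)^{2} = \frac{121104}{25}$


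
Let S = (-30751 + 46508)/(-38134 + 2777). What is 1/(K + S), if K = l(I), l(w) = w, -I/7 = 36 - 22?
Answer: -5051/497249 ≈ -0.010158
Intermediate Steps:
I = -98 (I = -7*(36 - 22) = -7*14 = -98)
K = -98
S = -2251/5051 (S = 15757/(-35357) = 15757*(-1/35357) = -2251/5051 ≈ -0.44565)
1/(K + S) = 1/(-98 - 2251/5051) = 1/(-497249/5051) = -5051/497249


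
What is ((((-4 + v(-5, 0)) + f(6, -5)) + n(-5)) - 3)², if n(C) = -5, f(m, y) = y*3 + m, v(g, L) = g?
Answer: 676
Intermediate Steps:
f(m, y) = m + 3*y (f(m, y) = 3*y + m = m + 3*y)
((((-4 + v(-5, 0)) + f(6, -5)) + n(-5)) - 3)² = ((((-4 - 5) + (6 + 3*(-5))) - 5) - 3)² = (((-9 + (6 - 15)) - 5) - 3)² = (((-9 - 9) - 5) - 3)² = ((-18 - 5) - 3)² = (-23 - 3)² = (-26)² = 676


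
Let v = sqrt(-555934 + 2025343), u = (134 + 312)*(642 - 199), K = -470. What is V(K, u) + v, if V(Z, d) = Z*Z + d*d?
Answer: 39037286984 + sqrt(1469409) ≈ 3.9037e+10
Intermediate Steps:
u = 197578 (u = 446*443 = 197578)
V(Z, d) = Z**2 + d**2
v = sqrt(1469409) ≈ 1212.2
V(K, u) + v = ((-470)**2 + 197578**2) + sqrt(1469409) = (220900 + 39037066084) + sqrt(1469409) = 39037286984 + sqrt(1469409)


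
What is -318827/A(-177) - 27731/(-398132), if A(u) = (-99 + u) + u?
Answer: 126947793307/180353796 ≈ 703.88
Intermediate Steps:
A(u) = -99 + 2*u
-318827/A(-177) - 27731/(-398132) = -318827/(-99 + 2*(-177)) - 27731/(-398132) = -318827/(-99 - 354) - 27731*(-1/398132) = -318827/(-453) + 27731/398132 = -318827*(-1/453) + 27731/398132 = 318827/453 + 27731/398132 = 126947793307/180353796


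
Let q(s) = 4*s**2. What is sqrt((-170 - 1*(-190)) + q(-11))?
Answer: 6*sqrt(14) ≈ 22.450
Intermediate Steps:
sqrt((-170 - 1*(-190)) + q(-11)) = sqrt((-170 - 1*(-190)) + 4*(-11)**2) = sqrt((-170 + 190) + 4*121) = sqrt(20 + 484) = sqrt(504) = 6*sqrt(14)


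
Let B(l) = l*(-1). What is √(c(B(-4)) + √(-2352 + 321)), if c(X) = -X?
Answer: √(-4 + I*√2031) ≈ 4.5411 + 4.962*I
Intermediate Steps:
B(l) = -l
√(c(B(-4)) + √(-2352 + 321)) = √(-(-1)*(-4) + √(-2352 + 321)) = √(-1*4 + √(-2031)) = √(-4 + I*√2031)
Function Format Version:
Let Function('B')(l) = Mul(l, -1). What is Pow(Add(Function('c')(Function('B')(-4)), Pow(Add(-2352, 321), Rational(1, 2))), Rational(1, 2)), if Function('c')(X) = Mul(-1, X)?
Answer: Pow(Add(-4, Mul(I, Pow(2031, Rational(1, 2)))), Rational(1, 2)) ≈ Add(4.5411, Mul(4.9620, I))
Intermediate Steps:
Function('B')(l) = Mul(-1, l)
Pow(Add(Function('c')(Function('B')(-4)), Pow(Add(-2352, 321), Rational(1, 2))), Rational(1, 2)) = Pow(Add(Mul(-1, Mul(-1, -4)), Pow(Add(-2352, 321), Rational(1, 2))), Rational(1, 2)) = Pow(Add(Mul(-1, 4), Pow(-2031, Rational(1, 2))), Rational(1, 2)) = Pow(Add(-4, Mul(I, Pow(2031, Rational(1, 2)))), Rational(1, 2))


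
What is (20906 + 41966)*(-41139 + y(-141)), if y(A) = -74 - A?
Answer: -2582278784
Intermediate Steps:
(20906 + 41966)*(-41139 + y(-141)) = (20906 + 41966)*(-41139 + (-74 - 1*(-141))) = 62872*(-41139 + (-74 + 141)) = 62872*(-41139 + 67) = 62872*(-41072) = -2582278784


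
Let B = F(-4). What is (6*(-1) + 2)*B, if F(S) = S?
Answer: 16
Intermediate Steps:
B = -4
(6*(-1) + 2)*B = (6*(-1) + 2)*(-4) = (-6 + 2)*(-4) = -4*(-4) = 16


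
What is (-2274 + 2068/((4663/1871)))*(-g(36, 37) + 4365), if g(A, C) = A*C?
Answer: -20425538322/4663 ≈ -4.3803e+6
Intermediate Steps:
(-2274 + 2068/((4663/1871)))*(-g(36, 37) + 4365) = (-2274 + 2068/((4663/1871)))*(-36*37 + 4365) = (-2274 + 2068/((4663*(1/1871))))*(-1*1332 + 4365) = (-2274 + 2068/(4663/1871))*(-1332 + 4365) = (-2274 + 2068*(1871/4663))*3033 = (-2274 + 3869228/4663)*3033 = -6734434/4663*3033 = -20425538322/4663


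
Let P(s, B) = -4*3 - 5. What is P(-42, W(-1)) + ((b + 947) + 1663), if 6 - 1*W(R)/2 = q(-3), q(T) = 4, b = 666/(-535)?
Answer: 1386589/535 ≈ 2591.8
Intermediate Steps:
b = -666/535 (b = 666*(-1/535) = -666/535 ≈ -1.2449)
W(R) = 4 (W(R) = 12 - 2*4 = 12 - 8 = 4)
P(s, B) = -17 (P(s, B) = -12 - 5 = -17)
P(-42, W(-1)) + ((b + 947) + 1663) = -17 + ((-666/535 + 947) + 1663) = -17 + (505979/535 + 1663) = -17 + 1395684/535 = 1386589/535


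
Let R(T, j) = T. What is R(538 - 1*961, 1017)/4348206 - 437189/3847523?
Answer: -211401703907/1858869177082 ≈ -0.11373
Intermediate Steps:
R(538 - 1*961, 1017)/4348206 - 437189/3847523 = (538 - 1*961)/4348206 - 437189/3847523 = (538 - 961)*(1/4348206) - 437189*1/3847523 = -423*1/4348206 - 437189/3847523 = -47/483134 - 437189/3847523 = -211401703907/1858869177082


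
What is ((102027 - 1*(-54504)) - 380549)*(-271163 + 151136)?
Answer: 26888208486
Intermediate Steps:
((102027 - 1*(-54504)) - 380549)*(-271163 + 151136) = ((102027 + 54504) - 380549)*(-120027) = (156531 - 380549)*(-120027) = -224018*(-120027) = 26888208486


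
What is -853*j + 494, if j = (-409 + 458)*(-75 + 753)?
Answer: -28337872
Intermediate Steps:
j = 33222 (j = 49*678 = 33222)
-853*j + 494 = -853*33222 + 494 = -28338366 + 494 = -28337872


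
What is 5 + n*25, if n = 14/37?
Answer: 535/37 ≈ 14.459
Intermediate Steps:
n = 14/37 (n = 14*(1/37) = 14/37 ≈ 0.37838)
5 + n*25 = 5 + (14/37)*25 = 5 + 350/37 = 535/37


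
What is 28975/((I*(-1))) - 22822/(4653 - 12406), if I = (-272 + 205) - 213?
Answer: 46206667/434168 ≈ 106.43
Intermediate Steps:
I = -280 (I = -67 - 213 = -280)
28975/((I*(-1))) - 22822/(4653 - 12406) = 28975/((-280*(-1))) - 22822/(4653 - 12406) = 28975/280 - 22822/(-7753) = 28975*(1/280) - 22822*(-1/7753) = 5795/56 + 22822/7753 = 46206667/434168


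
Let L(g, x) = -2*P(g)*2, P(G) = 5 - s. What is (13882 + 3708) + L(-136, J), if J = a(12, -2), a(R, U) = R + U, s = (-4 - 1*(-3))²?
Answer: 17574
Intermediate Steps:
s = 1 (s = (-4 + 3)² = (-1)² = 1)
J = 10 (J = 12 - 2 = 10)
P(G) = 4 (P(G) = 5 - 1*1 = 5 - 1 = 4)
L(g, x) = -16 (L(g, x) = -2*4*2 = -8*2 = -16)
(13882 + 3708) + L(-136, J) = (13882 + 3708) - 16 = 17590 - 16 = 17574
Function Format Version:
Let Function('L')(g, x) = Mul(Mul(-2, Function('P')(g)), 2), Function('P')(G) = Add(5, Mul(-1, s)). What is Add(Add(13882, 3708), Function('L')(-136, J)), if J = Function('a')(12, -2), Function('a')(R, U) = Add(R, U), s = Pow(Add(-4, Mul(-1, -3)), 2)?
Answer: 17574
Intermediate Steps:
s = 1 (s = Pow(Add(-4, 3), 2) = Pow(-1, 2) = 1)
J = 10 (J = Add(12, -2) = 10)
Function('P')(G) = 4 (Function('P')(G) = Add(5, Mul(-1, 1)) = Add(5, -1) = 4)
Function('L')(g, x) = -16 (Function('L')(g, x) = Mul(Mul(-2, 4), 2) = Mul(-8, 2) = -16)
Add(Add(13882, 3708), Function('L')(-136, J)) = Add(Add(13882, 3708), -16) = Add(17590, -16) = 17574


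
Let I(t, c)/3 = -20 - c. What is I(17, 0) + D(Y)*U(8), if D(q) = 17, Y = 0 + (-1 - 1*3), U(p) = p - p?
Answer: -60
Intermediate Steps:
I(t, c) = -60 - 3*c (I(t, c) = 3*(-20 - c) = -60 - 3*c)
U(p) = 0
Y = -4 (Y = 0 + (-1 - 3) = 0 - 4 = -4)
I(17, 0) + D(Y)*U(8) = (-60 - 3*0) + 17*0 = (-60 + 0) + 0 = -60 + 0 = -60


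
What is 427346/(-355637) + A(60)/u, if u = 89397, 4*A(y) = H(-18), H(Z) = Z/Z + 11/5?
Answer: -191015829262/158964404445 ≈ -1.2016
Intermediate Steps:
H(Z) = 16/5 (H(Z) = 1 + 11*(1/5) = 1 + 11/5 = 16/5)
A(y) = 4/5 (A(y) = (1/4)*(16/5) = 4/5)
427346/(-355637) + A(60)/u = 427346/(-355637) + (4/5)/89397 = 427346*(-1/355637) + (4/5)*(1/89397) = -427346/355637 + 4/446985 = -191015829262/158964404445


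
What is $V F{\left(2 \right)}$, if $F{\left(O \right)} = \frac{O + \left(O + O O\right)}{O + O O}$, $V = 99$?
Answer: $132$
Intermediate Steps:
$F{\left(O \right)} = \frac{O^{2} + 2 O}{O + O^{2}}$ ($F{\left(O \right)} = \frac{O + \left(O + O^{2}\right)}{O + O^{2}} = \frac{O^{2} + 2 O}{O + O^{2}}$)
$V F{\left(2 \right)} = 99 \frac{2 + 2}{1 + 2} = 99 \cdot \frac{1}{3} \cdot 4 = 99 \cdot \frac{4}{3} = 132$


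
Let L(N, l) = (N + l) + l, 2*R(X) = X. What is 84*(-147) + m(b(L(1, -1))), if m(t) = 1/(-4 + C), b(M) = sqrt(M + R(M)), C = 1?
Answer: -37045/3 ≈ -12348.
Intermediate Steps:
R(X) = X/2
L(N, l) = N + 2*l
b(M) = sqrt(6)*sqrt(M)/2 (b(M) = sqrt(M + M/2) = sqrt(3*M/2) = sqrt(6)*sqrt(M)/2)
m(t) = -1/3 (m(t) = 1/(-4 + 1) = 1/(-3) = -1/3)
84*(-147) + m(b(L(1, -1))) = 84*(-147) - 1/3 = -12348 - 1/3 = -37045/3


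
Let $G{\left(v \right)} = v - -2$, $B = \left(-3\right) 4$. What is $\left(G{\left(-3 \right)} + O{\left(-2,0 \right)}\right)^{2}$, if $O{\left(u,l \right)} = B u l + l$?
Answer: $1$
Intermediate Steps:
$B = -12$
$O{\left(u,l \right)} = l - 12 l u$ ($O{\left(u,l \right)} = - 12 u l + l = - 12 l u + l = l - 12 l u$)
$G{\left(v \right)} = 2 + v$ ($G{\left(v \right)} = v + 2 = 2 + v$)
$\left(G{\left(-3 \right)} + O{\left(-2,0 \right)}\right)^{2} = \left(\left(2 - 3\right) + 0 \left(1 - -24\right)\right)^{2} = \left(-1 + 0 \left(1 + 24\right)\right)^{2} = \left(-1 + 0 \cdot 25\right)^{2} = \left(-1 + 0\right)^{2} = \left(-1\right)^{2} = 1$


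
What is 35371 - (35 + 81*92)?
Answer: 27884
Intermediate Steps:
35371 - (35 + 81*92) = 35371 - (35 + 7452) = 35371 - 1*7487 = 35371 - 7487 = 27884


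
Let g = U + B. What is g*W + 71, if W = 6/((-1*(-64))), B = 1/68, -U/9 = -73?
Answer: 288527/2176 ≈ 132.60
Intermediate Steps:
U = 657 (U = -9*(-73) = 657)
B = 1/68 ≈ 0.014706
W = 3/32 (W = 6/64 = 6*(1/64) = 3/32 ≈ 0.093750)
g = 44677/68 (g = 657 + 1/68 = 44677/68 ≈ 657.01)
g*W + 71 = (44677/68)*(3/32) + 71 = 134031/2176 + 71 = 288527/2176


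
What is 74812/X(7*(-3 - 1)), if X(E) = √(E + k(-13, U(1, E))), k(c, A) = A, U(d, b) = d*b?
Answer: -18703*I*√14/7 ≈ -9997.2*I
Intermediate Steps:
U(d, b) = b*d
X(E) = √2*√E (X(E) = √(E + E*1) = √(E + E) = √(2*E) = √2*√E)
74812/X(7*(-3 - 1)) = 74812/((√2*√(7*(-3 - 1)))) = 74812/((√2*√(7*(-4)))) = 74812/((√2*√(-28))) = 74812/((√2*(2*I*√7))) = 74812/((2*I*√14)) = 74812*(-I*√14/28) = -18703*I*√14/7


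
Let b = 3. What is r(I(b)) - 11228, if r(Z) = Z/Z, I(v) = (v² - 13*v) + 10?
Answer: -11227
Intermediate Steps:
I(v) = 10 + v² - 13*v
r(Z) = 1
r(I(b)) - 11228 = 1 - 11228 = -11227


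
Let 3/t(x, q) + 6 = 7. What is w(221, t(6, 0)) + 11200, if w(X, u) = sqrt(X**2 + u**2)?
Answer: 11200 + 5*sqrt(1954) ≈ 11421.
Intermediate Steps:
t(x, q) = 3 (t(x, q) = 3/(-6 + 7) = 3/1 = 3*1 = 3)
w(221, t(6, 0)) + 11200 = sqrt(221**2 + 3**2) + 11200 = sqrt(48841 + 9) + 11200 = sqrt(48850) + 11200 = 5*sqrt(1954) + 11200 = 11200 + 5*sqrt(1954)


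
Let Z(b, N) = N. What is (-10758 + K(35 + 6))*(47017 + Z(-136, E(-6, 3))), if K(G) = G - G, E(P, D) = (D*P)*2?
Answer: -505421598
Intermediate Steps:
E(P, D) = 2*D*P
K(G) = 0
(-10758 + K(35 + 6))*(47017 + Z(-136, E(-6, 3))) = (-10758 + 0)*(47017 + 2*3*(-6)) = -10758*(47017 - 36) = -10758*46981 = -505421598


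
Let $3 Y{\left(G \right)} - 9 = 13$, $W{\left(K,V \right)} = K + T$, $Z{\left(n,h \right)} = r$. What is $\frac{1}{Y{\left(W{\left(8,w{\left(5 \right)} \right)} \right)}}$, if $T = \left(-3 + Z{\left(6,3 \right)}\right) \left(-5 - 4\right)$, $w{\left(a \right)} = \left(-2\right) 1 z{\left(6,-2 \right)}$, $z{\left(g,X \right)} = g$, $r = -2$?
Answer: $\frac{3}{22} \approx 0.13636$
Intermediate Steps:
$Z{\left(n,h \right)} = -2$
$w{\left(a \right)} = -12$ ($w{\left(a \right)} = \left(-2\right) 1 \cdot 6 = \left(-2\right) 6 = -12$)
$T = 45$ ($T = \left(-3 - 2\right) \left(-5 - 4\right) = \left(-5\right) \left(-9\right) = 45$)
$W{\left(K,V \right)} = 45 + K$ ($W{\left(K,V \right)} = K + 45 = 45 + K$)
$Y{\left(G \right)} = \frac{22}{3}$ ($Y{\left(G \right)} = 3 + \frac{1}{3} \cdot 13 = 3 + \frac{13}{3} = \frac{22}{3}$)
$\frac{1}{Y{\left(W{\left(8,w{\left(5 \right)} \right)} \right)}} = \frac{1}{\frac{22}{3}} = \frac{3}{22}$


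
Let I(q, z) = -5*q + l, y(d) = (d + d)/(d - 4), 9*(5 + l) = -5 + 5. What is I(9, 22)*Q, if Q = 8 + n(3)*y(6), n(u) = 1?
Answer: -700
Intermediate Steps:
l = -5 (l = -5 + (-5 + 5)/9 = -5 + (1/9)*0 = -5 + 0 = -5)
y(d) = 2*d/(-4 + d) (y(d) = (2*d)/(-4 + d) = 2*d/(-4 + d))
I(q, z) = -5 - 5*q (I(q, z) = -5*q - 5 = -5 - 5*q)
Q = 14 (Q = 8 + 1*(2*6/(-4 + 6)) = 8 + 1*(2*6/2) = 8 + 1*(2*6*(1/2)) = 8 + 1*6 = 8 + 6 = 14)
I(9, 22)*Q = (-5 - 5*9)*14 = (-5 - 45)*14 = -50*14 = -700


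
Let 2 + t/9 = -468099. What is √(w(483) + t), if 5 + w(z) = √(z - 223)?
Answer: √(-4212914 + 2*√65) ≈ 2052.5*I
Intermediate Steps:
w(z) = -5 + √(-223 + z) (w(z) = -5 + √(z - 223) = -5 + √(-223 + z))
t = -4212909 (t = -18 + 9*(-468099) = -18 - 4212891 = -4212909)
√(w(483) + t) = √((-5 + √(-223 + 483)) - 4212909) = √((-5 + √260) - 4212909) = √((-5 + 2*√65) - 4212909) = √(-4212914 + 2*√65)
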